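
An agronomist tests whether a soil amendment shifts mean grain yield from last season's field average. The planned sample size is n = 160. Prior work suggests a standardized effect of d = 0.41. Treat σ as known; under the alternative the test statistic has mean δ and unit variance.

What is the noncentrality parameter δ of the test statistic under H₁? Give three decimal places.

δ = d·√n = 0.41 × √160 = 5.1861

δ ≈ 5.186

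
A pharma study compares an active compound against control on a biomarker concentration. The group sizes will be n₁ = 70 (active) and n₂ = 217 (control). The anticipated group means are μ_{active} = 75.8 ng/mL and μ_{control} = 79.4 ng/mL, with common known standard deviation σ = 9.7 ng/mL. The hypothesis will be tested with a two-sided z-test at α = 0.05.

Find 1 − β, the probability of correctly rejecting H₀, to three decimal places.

Power ≈ 0.770

Standardized effect: d = |μ_{active} − μ_{control}| / σ = |75.8 − 79.4| / 9.7 = 0.3711
Noncentrality parameter: δ = d / √(1/n₁ + 1/n₂) = 0.3711 / √(1/70 + 1/217) = 2.7000
Two-sided α = 0.05 → critical value z_{0.025} = 1.960.
Power = Φ(δ − 1.960) + Φ(−δ − 1.960) = Φ(0.740) + Φ(-4.660) = 0.7704 + 0.0000 = 0.7704.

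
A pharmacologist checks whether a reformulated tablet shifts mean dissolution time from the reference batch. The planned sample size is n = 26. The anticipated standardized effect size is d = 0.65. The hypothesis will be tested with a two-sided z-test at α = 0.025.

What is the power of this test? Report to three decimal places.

Power ≈ 0.858

Noncentrality parameter: δ = d·√n = 0.65 × √26 = 3.3144
Critical value for a two-sided test at α = 0.025: z_{α/2} = 2.241.
Power = Φ(δ − 2.241) + Φ(−δ − 2.241) = Φ(1.073) + Φ(-5.556) = 0.8584 + 0.0000 = 0.8584.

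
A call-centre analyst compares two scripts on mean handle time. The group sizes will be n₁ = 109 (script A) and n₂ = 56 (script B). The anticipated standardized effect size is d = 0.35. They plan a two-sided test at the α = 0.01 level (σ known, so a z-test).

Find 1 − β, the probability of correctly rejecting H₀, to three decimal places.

Power ≈ 0.327

Noncentrality parameter: δ = d / √(1/n₁ + 1/n₂) = 0.35 / √(1/109 + 1/56) = 2.1288
Two-sided α = 0.01 → critical value z_{0.005} = 2.576.
Power = Φ(δ − 2.576) + Φ(−δ − 2.576) = Φ(-0.447) + Φ(-4.705) = 0.3274 + 0.0000 = 0.3274.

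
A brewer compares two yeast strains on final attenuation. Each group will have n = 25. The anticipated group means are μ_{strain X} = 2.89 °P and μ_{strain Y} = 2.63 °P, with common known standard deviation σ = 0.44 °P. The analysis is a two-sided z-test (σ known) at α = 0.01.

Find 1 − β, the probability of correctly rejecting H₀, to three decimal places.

Power ≈ 0.313

Standardized effect: d = |μ_{strain X} − μ_{strain Y}| / σ = |2.89 − 2.63| / 0.44 = 0.5909
Noncentrality parameter: δ = d·√(n/2) = 0.5909 × √(25/2) = 2.0892
Critical value for a two-sided test at α = 0.01: z_{α/2} = 2.576.
Power = Φ(δ − 2.576) + Φ(−δ − 2.576) = Φ(-0.487) + Φ(-4.665) = 0.3133 + 0.0000 = 0.3133.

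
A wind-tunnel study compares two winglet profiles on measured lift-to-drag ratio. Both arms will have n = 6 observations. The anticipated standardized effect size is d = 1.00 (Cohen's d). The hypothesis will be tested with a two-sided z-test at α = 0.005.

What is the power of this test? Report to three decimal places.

Power ≈ 0.141

Noncentrality parameter: λ = d·√(n/2) = 1.00 × √(6/2) = 1.7321
Two-sided α = 0.005 → critical value z_{0.0025} = 2.807.
Power = Φ(λ − 2.807) + Φ(−λ − 2.807) = Φ(-1.075) + Φ(-4.539) = 0.1412 + 0.0000 = 0.1412.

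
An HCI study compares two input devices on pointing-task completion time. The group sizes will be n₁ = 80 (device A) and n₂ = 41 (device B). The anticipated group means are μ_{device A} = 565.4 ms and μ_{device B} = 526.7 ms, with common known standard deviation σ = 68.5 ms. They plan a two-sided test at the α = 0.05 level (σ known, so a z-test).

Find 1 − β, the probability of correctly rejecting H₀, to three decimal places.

Power ≈ 0.837

Standardized effect: d = |μ_{device A} − μ_{device B}| / σ = |565.4 − 526.7| / 68.5 = 0.5650
Noncentrality parameter: δ = d / √(1/n₁ + 1/n₂) = 0.5650 / √(1/80 + 1/41) = 2.9415
Two-sided α = 0.05 → critical value z_{0.025} = 1.960.
Power = Φ(δ − 1.960) + Φ(−δ − 1.960) = Φ(0.982) + Φ(-4.901) = 0.8368 + 0.0000 = 0.8368.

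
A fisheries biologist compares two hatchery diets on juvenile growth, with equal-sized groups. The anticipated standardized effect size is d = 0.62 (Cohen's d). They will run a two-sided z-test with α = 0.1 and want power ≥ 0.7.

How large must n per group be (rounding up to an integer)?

Set Φ(δ − 1.645) = 0.7; then δ − 1.645 = Φ⁻¹(0.7) = 0.524, giving δ = 2.169.
(Ignoring the negligible lower-tail rejection probability gives the usual closed-form inversion.)
δ = d·√(n/2) ⇒ n = 2(δ/d)² = 2 × (2.169 / 0.62)² = 24.48.
Round up to the next whole unit.

n = 25 per group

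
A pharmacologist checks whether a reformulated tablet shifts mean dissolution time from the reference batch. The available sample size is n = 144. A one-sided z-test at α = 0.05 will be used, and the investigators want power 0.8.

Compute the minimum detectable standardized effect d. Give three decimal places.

d ≈ 0.207

Need Φ(δ − 1.645) = 0.8, so δ = 1.645 + 0.842 = 2.486.
δ = d·√n ⇒ d = δ/√n = 2.486/√144 = 0.2072.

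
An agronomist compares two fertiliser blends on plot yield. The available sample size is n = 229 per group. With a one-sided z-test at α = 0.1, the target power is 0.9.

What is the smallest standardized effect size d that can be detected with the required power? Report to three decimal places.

d ≈ 0.240

Required noncentrality: δ = z_{0.1} + z_{0.10} = 1.282 + 1.282 = 2.563.
δ = d·√(n/2) ⇒ d = δ/√(n/2) = 2.563/√(229/2) = 0.2395.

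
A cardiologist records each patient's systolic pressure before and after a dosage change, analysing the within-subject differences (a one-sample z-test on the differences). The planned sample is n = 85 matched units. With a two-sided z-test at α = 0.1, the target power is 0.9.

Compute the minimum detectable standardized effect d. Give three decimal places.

Need Φ(δ − 1.645) = 0.9, so δ = 1.645 + 1.282 = 2.926.
(The second rejection-region term Φ(−δ − z_{α/2}) is negligible and dropped.)
δ = d·√n ⇒ d = δ/√n = 2.926/√85 = 0.3174.

d ≈ 0.317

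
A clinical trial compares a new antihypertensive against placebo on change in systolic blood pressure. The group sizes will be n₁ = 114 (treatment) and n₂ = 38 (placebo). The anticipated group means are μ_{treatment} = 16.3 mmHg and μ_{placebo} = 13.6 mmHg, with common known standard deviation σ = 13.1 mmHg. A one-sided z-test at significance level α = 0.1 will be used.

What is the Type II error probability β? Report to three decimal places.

β ≈ 0.572

Standardized effect: d = |μ_{treatment} − μ_{placebo}| / σ = |16.3 − 13.6| / 13.1 = 0.2061
Noncentrality parameter: δ = d / √(1/n₁ + 1/n₂) = 0.2061 / √(1/114 + 1/38) = 1.1003
One-sided α = 0.1 → critical value z_{0.1} = 1.282.
Power = Φ(δ − 1.282) = Φ(-0.181) = 0.4281.
Type II error: β = 1 − power = 1 − 0.4281 = 0.5719.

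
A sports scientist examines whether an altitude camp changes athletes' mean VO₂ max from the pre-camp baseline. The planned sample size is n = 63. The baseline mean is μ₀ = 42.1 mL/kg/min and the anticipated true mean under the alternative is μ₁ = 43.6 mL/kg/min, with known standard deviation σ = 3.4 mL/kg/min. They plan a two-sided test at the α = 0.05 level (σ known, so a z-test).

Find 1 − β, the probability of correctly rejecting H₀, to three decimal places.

Standardized effect: d = |μ₁ − μ₀| / σ = |43.6 − 42.1| / 3.4 = 0.4412
Noncentrality parameter: δ = d·√n = 0.4412 × √63 = 3.5017
Two-sided α = 0.05 → critical value z_{0.025} = 1.960.
Power = Φ(δ − 1.960) + Φ(−δ − 1.960) = Φ(1.542) + Φ(-5.462) = 0.9384 + 0.0000 = 0.9384.

Power ≈ 0.938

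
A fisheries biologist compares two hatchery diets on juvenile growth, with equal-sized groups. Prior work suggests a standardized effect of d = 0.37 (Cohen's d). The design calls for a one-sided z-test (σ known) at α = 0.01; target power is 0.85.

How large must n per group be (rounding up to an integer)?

n = 166 per group

For power 0.85 need Φ(δ − z_{0.01}) = 0.85, so δ = z_{0.01} + z_{0.15} = 2.326 + 1.036 = 3.363.
δ = d·√(n/2) ⇒ n = 2(δ/d)² = 2 × (3.363 / 0.37)² = 165.21.
Rounding up, n = 166 per group.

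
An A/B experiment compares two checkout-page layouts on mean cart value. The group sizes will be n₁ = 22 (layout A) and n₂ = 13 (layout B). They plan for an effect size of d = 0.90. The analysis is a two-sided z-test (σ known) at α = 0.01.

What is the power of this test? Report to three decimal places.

Noncentrality parameter: δ = d / √(1/n₁ + 1/n₂) = 0.90 / √(1/22 + 1/13) = 2.5727
Critical value for a two-sided test at α = 0.01: z_{α/2} = 2.576.
Power = Φ(δ − 2.576) + Φ(−δ − 2.576) = Φ(-0.003) + Φ(-5.149) = 0.4988 + 0.0000 = 0.4988.

Power ≈ 0.499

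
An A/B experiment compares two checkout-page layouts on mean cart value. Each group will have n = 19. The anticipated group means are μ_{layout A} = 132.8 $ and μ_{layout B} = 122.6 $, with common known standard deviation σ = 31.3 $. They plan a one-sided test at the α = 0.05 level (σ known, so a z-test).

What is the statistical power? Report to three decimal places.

Power ≈ 0.261

Standardized effect: d = |μ_{layout A} − μ_{layout B}| / σ = |132.8 − 122.6| / 31.3 = 0.3259
Noncentrality parameter: δ = d·√(n/2) = 0.3259 × √(19/2) = 1.0044
Critical value for a one-sided test at α = 0.05: z_α = 1.645.
Power = Φ(δ − 1.645) = Φ(-0.640) = 0.2609.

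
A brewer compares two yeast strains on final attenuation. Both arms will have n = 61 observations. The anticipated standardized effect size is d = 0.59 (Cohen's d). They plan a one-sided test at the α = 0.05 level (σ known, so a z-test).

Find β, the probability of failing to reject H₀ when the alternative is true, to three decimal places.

β ≈ 0.053

Noncentrality parameter: δ = d·√(n/2) = 0.59 × √(61/2) = 3.2584
One-sided α = 0.05 → critical value z_{0.05} = 1.645.
Power = P(Z > 1.645 − δ) = Φ(1.614) = 0.9467.
Type II error: β = 1 − power = 1 − 0.9467 = 0.0533.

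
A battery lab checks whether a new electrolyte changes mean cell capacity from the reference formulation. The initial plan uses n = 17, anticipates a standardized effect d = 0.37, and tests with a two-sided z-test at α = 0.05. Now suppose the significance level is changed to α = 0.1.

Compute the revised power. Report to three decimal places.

Power ≈ 0.453

δ = d·√n = 0.37 × √17 = 1.5255 (unchanged). New critical value: z_{0.05} = 1.645.
Revised power = Φ(δ − 1.645) + Φ(−δ − 1.645) = Φ(-0.119) + Φ(-3.170) = 0.4525 + 0.0008 = 0.4533.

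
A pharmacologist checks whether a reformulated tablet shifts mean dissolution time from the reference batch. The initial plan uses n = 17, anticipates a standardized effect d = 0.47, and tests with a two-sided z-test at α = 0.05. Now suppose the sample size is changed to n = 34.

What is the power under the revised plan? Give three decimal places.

With n = 34: δ = d·√n = 0.47 × √34 = 2.7405. Critical value z_{0.025} = 1.960.
Revised power = Φ(δ − 1.960) + Φ(−δ − 1.960) = Φ(0.781) + Φ(-4.701) = 0.7825 + 0.0000 = 0.7825.

Power ≈ 0.782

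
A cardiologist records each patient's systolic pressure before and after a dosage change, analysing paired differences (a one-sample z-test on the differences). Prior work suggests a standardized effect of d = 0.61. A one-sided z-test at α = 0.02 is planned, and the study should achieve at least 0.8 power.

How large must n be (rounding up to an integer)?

Set Φ(δ − 2.054) = 0.8; then δ − 2.054 = Φ⁻¹(0.8) = 0.842, giving δ = 2.895.
δ = d·√n ⇒ n = (δ/d)² = (2.895 / 0.61)² = 22.53.
Round up to the next whole unit.

n = 23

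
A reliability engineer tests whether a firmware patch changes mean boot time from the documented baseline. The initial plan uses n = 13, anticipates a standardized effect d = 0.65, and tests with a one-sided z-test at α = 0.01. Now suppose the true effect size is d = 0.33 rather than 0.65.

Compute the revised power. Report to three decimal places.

With d = 0.33: δ = d·√n = 0.33 × √13 = 1.1898. Critical value z_{0.01} = 2.326.
Revised power = Φ(δ − 2.326) = Φ(-1.137) = 0.1279.

Power ≈ 0.128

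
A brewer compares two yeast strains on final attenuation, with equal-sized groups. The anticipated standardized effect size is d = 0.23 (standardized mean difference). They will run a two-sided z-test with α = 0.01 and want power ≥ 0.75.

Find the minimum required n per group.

Set Φ(δ − 2.576) = 0.75; then δ − 2.576 = Φ⁻¹(0.75) = 0.674, giving δ = 3.250.
(For δ > 0 the lower-tail rejection region contributes negligibly to power, so the one-term inversion is standard.)
δ = d·√(n/2) ⇒ n = 2(δ/d)² = 2 × (3.250 / 0.23)² = 399.42.
Round up to the next whole unit.

n = 400 per group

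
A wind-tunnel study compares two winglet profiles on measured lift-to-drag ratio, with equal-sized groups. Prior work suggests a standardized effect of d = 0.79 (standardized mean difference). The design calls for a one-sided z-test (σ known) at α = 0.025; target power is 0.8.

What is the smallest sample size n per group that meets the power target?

n = 26 per group

Set Φ(δ − 1.960) = 0.8; then δ − 1.960 = Φ⁻¹(0.8) = 0.842, giving δ = 2.802.
δ = d·√(n/2) ⇒ n = 2(δ/d)² = 2 × (2.802 / 0.79)² = 25.15.
Rounding up, n = 26 per group.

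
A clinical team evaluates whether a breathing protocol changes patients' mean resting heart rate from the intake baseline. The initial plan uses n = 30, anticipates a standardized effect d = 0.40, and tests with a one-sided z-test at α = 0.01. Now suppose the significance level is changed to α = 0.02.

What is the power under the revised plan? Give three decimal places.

Power ≈ 0.555

δ = d·√n = 0.40 × √30 = 2.1909 (unchanged). New critical value: z_{0.02} = 2.054.
Revised power = P(Z > 2.054 − δ) = Φ(0.137) = 0.5545.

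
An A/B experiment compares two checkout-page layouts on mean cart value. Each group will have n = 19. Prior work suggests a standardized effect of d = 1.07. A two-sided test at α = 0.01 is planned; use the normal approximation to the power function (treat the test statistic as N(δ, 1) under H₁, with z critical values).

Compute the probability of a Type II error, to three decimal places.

Noncentrality parameter: δ = d·√(n/2) = 1.07 × √(19/2) = 3.2980
Two-sided α = 0.01 → critical value z_{0.005} = 2.576.
Power = Φ(δ − 2.576) + Φ(−δ − 2.576) = Φ(0.722) + Φ(-5.874) = 0.7649 + 0.0000 = 0.7649.
Type II error: β = 1 − power = 1 − 0.7649 = 0.2351.

β ≈ 0.235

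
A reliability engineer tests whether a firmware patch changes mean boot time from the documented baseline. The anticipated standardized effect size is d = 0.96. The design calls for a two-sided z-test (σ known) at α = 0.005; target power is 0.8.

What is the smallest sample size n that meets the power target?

Set Φ(δ − 2.807) = 0.8; then δ − 2.807 = Φ⁻¹(0.8) = 0.842, giving δ = 3.649.
(For δ > 0 the lower-tail rejection region contributes negligibly to power, so the one-term inversion is standard.)
δ = d·√n ⇒ n = (δ/d)² = (3.649 / 0.96)² = 14.45.
Round up to the next whole unit.

n = 15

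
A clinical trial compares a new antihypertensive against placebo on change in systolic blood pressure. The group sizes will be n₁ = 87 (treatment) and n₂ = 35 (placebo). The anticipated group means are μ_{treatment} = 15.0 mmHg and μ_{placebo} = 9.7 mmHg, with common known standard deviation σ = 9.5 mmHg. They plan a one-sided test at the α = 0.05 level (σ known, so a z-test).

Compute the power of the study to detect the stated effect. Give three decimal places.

Power ≈ 0.873

Standardized effect: d = |μ_{treatment} − μ_{placebo}| / σ = |15.0 − 9.7| / 9.5 = 0.5579
Noncentrality parameter: δ = d / √(1/n₁ + 1/n₂) = 0.5579 / √(1/87 + 1/35) = 2.7872
Critical value for a one-sided test at α = 0.05: z_α = 1.645.
Power = Φ(δ − 1.645) = Φ(1.142) = 0.8733.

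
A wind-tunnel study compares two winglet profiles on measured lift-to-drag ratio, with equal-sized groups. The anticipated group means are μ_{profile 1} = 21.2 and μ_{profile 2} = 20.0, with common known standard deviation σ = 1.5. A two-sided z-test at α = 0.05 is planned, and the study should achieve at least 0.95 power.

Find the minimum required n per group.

n = 41 per group

Standardized effect: d = |μ_{profile 1} − μ_{profile 2}| / σ = |21.2 − 20.0| / 1.5 = 0.8000
For power 0.95 need Φ(δ − z_{0.025}) = 0.95, so δ = z_{0.025} + z_{0.05} = 1.960 + 1.645 = 3.605.
(The Φ(−δ − z_{α/2}) term is vanishingly small for δ > 0 and is dropped in the standard sample-size formula.)
δ = d·√(n/2) ⇒ n = 2(δ/d)² = 2 × (3.605 / 0.8000)² = 40.61.
Rounding up, n = 41 per group.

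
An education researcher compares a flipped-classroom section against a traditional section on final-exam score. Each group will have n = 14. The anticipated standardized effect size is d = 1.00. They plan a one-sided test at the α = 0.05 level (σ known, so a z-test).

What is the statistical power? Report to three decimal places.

Noncentrality parameter: δ = d·√(n/2) = 1.00 × √(14/2) = 2.6458
Critical value for a one-sided test at α = 0.05: z_α = 1.645.
Power = P(Z > 1.645 − δ) = Φ(1.001) = 0.8416.

Power ≈ 0.842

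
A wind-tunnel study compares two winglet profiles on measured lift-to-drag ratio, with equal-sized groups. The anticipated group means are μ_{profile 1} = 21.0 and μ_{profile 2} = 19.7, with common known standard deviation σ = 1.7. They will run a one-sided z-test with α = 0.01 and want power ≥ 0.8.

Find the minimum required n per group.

n = 35 per group

Standardized effect: d = |μ_{profile 1} − μ_{profile 2}| / σ = |21.0 − 19.7| / 1.7 = 0.7647
For power 0.8 need Φ(δ − z_{0.01}) = 0.8, so δ = z_{0.01} + z_{0.20} = 2.326 + 0.842 = 3.168.
δ = d·√(n/2) ⇒ n = 2(δ/d)² = 2 × (3.168 / 0.7647)² = 34.32.
Rounding up, n = 35 per group.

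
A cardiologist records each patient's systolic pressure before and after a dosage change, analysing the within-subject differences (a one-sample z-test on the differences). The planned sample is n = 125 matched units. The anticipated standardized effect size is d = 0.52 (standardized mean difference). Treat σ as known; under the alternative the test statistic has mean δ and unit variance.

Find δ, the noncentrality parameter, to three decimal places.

δ ≈ 5.814

The noncentrality parameter scales effect size by the design's sample-size factor: δ = d·√n = 0.52 × √125 = 5.8138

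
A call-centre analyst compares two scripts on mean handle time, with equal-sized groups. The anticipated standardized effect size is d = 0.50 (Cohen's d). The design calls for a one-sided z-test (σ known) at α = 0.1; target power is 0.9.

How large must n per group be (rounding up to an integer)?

n = 53 per group

For power 0.9 need Φ(δ − z_{0.1}) = 0.9, so δ = z_{0.1} + z_{0.10} = 1.282 + 1.282 = 2.563.
δ = d·√(n/2) ⇒ n = 2(δ/d)² = 2 × (2.563 / 0.50)² = 52.56.
Rounding up, n = 53 per group.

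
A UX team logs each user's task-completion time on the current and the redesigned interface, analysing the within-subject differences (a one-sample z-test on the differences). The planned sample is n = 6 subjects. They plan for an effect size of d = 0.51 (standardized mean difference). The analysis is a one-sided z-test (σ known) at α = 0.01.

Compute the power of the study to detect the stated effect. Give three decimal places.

Noncentrality parameter: δ = d·√n = 0.51 × √6 = 1.2492
One-sided α = 0.01 → critical value z_{0.01} = 2.326.
Power = Φ(δ − 2.326) = Φ(-1.077) = 0.1407.

Power ≈ 0.141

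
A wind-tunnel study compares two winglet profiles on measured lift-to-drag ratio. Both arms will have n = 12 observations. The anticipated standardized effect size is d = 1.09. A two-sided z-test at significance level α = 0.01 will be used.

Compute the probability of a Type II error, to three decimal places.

β ≈ 0.463

Noncentrality parameter: δ = d·√(n/2) = 1.09 × √(12/2) = 2.6699
Critical value for a two-sided test at α = 0.01: z_{α/2} = 2.576.
Power = Φ(δ − 2.576) + Φ(−δ − 2.576) = Φ(0.094) + Φ(-5.246) = 0.5375 + 0.0000 = 0.5375.
Type II error: β = 1 − power = 1 − 0.5375 = 0.4625.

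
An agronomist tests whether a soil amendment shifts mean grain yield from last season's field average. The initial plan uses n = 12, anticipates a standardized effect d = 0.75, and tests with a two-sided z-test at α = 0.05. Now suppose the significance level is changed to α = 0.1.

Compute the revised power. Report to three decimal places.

Power ≈ 0.830

δ = d·√n = 0.75 × √12 = 2.5981 (unchanged). New critical value: z_{0.05} = 1.645.
Revised power = Φ(δ − 1.645) + Φ(−δ − 1.645) = Φ(0.953) + Φ(-4.243) = 0.8298 + 0.0000 = 0.8298.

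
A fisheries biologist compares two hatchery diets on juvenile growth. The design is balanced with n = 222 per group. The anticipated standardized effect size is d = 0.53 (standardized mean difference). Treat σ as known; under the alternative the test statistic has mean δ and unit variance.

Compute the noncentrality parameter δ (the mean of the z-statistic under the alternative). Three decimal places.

δ ≈ 5.584

δ = d·√(n/2) = 0.53 × √(222/2) = 5.5839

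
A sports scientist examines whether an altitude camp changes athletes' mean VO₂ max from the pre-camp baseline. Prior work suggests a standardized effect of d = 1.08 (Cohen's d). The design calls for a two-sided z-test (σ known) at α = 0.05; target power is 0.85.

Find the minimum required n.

n = 8

For power 0.85 need Φ(δ − z_{0.025}) = 0.85, so δ = z_{0.025} + z_{0.15} = 1.960 + 1.036 = 2.996.
(The Φ(−δ − z_{α/2}) term is vanishingly small for δ > 0 and is dropped in the standard sample-size formula.)
δ = d·√n ⇒ n = (δ/d)² = (2.996 / 1.08)² = 7.70.
Rounding up, n = 8.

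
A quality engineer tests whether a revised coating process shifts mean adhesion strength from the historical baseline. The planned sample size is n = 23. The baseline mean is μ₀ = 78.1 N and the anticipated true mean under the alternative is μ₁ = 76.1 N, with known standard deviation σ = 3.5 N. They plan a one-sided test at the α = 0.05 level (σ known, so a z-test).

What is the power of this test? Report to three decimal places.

Power ≈ 0.863

Standardized effect: d = |μ₁ − μ₀| / σ = |76.1 − 78.1| / 3.5 = 0.5714
Noncentrality parameter: δ = d·√n = 0.5714 × √23 = 2.7405
One-sided α = 0.05 → critical value z_{0.05} = 1.645.
Power = Φ(δ − 1.645) = Φ(1.096) = 0.8634.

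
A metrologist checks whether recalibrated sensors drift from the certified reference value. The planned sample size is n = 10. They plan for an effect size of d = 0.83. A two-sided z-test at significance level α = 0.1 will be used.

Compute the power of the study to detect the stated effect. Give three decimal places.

Power ≈ 0.836

Noncentrality parameter: λ = d·√n = 0.83 × √10 = 2.6247
Critical value for a two-sided test at α = 0.1: z_{α/2} = 1.645.
Power = Φ(λ − 1.645) + Φ(−λ − 1.645) = Φ(0.980) + Φ(-4.270) = 0.8364 + 0.0000 = 0.8364.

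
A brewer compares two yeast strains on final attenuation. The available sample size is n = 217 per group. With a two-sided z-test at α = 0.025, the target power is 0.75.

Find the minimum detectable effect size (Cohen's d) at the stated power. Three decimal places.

d ≈ 0.280

Need Φ(δ − 2.241) = 0.75, so δ = 2.241 + 0.674 = 2.916.
(Lower-tail contribution to power is negligible for δ > 0.)
δ = d·√(n/2) ⇒ d = δ/√(n/2) = 2.916/√(217/2) = 0.2799.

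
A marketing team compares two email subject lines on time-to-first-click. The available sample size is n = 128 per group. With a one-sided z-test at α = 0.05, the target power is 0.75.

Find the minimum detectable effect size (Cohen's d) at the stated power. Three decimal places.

Need Φ(δ − 1.645) = 0.75, so δ = 1.645 + 0.674 = 2.319.
δ = d·√(n/2) ⇒ d = δ/√(n/2) = 2.319/√(128/2) = 0.2899.

d ≈ 0.290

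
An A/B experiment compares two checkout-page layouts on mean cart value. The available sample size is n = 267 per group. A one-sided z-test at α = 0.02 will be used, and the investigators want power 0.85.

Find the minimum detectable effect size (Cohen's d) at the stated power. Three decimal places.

d ≈ 0.267

Need Φ(δ − 2.054) = 0.85, so δ = 2.054 + 1.036 = 3.090.
δ = d·√(n/2) ⇒ d = δ/√(n/2) = 3.090/√(267/2) = 0.2675.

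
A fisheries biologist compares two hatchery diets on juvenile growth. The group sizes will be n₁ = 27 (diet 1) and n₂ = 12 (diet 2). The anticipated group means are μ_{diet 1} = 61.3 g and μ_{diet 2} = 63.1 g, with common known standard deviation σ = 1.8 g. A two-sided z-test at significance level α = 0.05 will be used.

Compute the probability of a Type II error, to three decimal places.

Standardized effect: d = |μ_{diet 1} − μ_{diet 2}| / σ = |61.3 − 63.1| / 1.8 = 1.0000
Noncentrality parameter: δ = d / √(1/n₁ + 1/n₂) = 1.0000 / √(1/27 + 1/12) = 2.8823
Critical value for a two-sided test at α = 0.05: z_{α/2} = 1.960.
Power = Φ(δ − 1.960) + Φ(−δ − 1.960) = Φ(0.922) + Φ(-4.842) = 0.8218 + 0.0000 = 0.8218.
Type II error: β = 1 − power = 1 − 0.8218 = 0.1782.

β ≈ 0.178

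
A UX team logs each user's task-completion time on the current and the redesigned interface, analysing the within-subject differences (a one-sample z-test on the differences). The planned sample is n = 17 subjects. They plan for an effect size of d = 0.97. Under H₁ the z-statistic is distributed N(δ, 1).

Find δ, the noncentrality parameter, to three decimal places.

The noncentrality parameter scales effect size by the design's sample-size factor: δ = d·√n = 0.97 × √17 = 3.9994

δ ≈ 3.999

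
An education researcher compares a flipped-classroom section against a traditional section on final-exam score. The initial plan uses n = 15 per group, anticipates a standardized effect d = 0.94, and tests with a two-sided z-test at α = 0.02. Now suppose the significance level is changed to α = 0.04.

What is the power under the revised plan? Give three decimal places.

δ = d·√(n/2) = 0.94 × √(15/2) = 2.5743 (unchanged). New critical value: z_{0.02} = 2.054.
Revised power = Φ(δ − 2.054) + Φ(−δ − 2.054) = Φ(0.521) + Φ(-4.628) = 0.6987 + 0.0000 = 0.6987.

Power ≈ 0.699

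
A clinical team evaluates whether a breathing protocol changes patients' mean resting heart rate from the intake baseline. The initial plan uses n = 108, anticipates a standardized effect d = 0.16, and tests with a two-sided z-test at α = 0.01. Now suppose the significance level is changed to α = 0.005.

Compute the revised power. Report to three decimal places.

δ = d·√n = 0.16 × √108 = 1.6628 (unchanged). New critical value: z_{0.0025} = 2.807.
Revised power = Φ(δ − 2.807) + Φ(−δ − 2.807) = Φ(-1.144) + Φ(-4.470) = 0.1263 + 0.0000 = 0.1263.

Power ≈ 0.126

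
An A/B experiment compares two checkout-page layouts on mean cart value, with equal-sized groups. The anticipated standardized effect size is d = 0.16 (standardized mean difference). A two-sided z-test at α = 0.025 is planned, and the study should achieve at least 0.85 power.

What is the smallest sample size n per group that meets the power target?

For power 0.85 need Φ(δ − z_{0.0125}) = 0.85, so δ = z_{0.0125} + z_{0.15} = 2.241 + 1.036 = 3.278.
(The Φ(−δ − z_{α/2}) term is vanishingly small for δ > 0 and is dropped in the standard sample-size formula.)
δ = d·√(n/2) ⇒ n = 2(δ/d)² = 2 × (3.278 / 0.16)² = 839.39.
Rounding up, n = 840 per group.

n = 840 per group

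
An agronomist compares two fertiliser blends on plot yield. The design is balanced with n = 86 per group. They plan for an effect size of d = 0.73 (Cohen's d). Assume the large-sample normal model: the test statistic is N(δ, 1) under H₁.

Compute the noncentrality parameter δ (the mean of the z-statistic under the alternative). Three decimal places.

δ = d·√(n/2) = 0.73 × √(86/2) = 4.7869

δ ≈ 4.787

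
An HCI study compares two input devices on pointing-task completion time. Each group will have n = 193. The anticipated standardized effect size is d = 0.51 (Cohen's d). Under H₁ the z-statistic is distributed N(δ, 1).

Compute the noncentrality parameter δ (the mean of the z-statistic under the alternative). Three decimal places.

δ = d·√(n/2) = 0.51 × √(193/2) = 5.0100

δ ≈ 5.010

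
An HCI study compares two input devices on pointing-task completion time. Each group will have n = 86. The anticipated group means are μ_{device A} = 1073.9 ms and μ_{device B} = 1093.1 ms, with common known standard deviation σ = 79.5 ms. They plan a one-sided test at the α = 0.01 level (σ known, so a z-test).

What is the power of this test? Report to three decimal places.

Power ≈ 0.229

Standardized effect: d = |μ_{device A} − μ_{device B}| / σ = |1073.9 − 1093.1| / 79.5 = 0.2415
Noncentrality parameter: δ = d·√(n/2) = 0.2415 × √(86/2) = 1.5837
Critical value for a one-sided test at α = 0.01: z_α = 2.326.
Power = P(Z > 2.326 − δ) = Φ(-0.743) = 0.2288.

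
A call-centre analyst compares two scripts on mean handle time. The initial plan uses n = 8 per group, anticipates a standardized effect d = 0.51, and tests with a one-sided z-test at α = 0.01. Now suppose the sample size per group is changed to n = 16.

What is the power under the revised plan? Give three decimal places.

Power ≈ 0.188

With n = 16 per group: δ = d·√(n/2) = 0.51 × √(16/2) = 1.4425. Critical value z_{0.01} = 2.326.
Revised power = P(Z > 2.326 − δ) = Φ(-0.884) = 0.1884.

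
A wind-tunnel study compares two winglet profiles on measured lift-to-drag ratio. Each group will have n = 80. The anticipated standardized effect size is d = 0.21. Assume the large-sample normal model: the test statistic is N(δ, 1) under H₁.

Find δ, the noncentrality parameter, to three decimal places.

δ ≈ 1.328

The noncentrality parameter scales effect size by the design's sample-size factor: δ = d·√(n/2) = 0.21 × √(80/2) = 1.3282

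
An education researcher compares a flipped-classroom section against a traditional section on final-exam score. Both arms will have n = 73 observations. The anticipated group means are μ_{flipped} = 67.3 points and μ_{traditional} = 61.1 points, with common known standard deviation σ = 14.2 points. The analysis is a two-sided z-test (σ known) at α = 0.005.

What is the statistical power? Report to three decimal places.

Power ≈ 0.433

Standardized effect: d = |μ_{flipped} − μ_{traditional}| / σ = |67.3 − 61.1| / 14.2 = 0.4366
Noncentrality parameter: δ = d·√(n/2) = 0.4366 × √(73/2) = 2.6378
Two-sided α = 0.005 → critical value z_{0.0025} = 2.807.
Power = Φ(δ − 2.807) + Φ(−δ − 2.807) = Φ(-0.169) + Φ(-5.445) = 0.4328 + 0.0000 = 0.4328.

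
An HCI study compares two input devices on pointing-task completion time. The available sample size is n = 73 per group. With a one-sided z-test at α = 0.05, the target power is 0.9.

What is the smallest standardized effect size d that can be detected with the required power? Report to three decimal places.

d ≈ 0.484

Need Φ(δ − 1.645) = 0.9, so δ = 1.645 + 1.282 = 2.926.
δ = d·√(n/2) ⇒ d = δ/√(n/2) = 2.926/√(73/2) = 0.4844.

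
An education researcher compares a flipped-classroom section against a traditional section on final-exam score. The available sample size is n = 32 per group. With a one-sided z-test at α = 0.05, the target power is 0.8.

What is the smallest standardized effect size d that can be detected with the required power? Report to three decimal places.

d ≈ 0.622

Need Φ(δ − 1.645) = 0.8, so δ = 1.645 + 0.842 = 2.486.
δ = d·√(n/2) ⇒ d = δ/√(n/2) = 2.486/√(32/2) = 0.6216.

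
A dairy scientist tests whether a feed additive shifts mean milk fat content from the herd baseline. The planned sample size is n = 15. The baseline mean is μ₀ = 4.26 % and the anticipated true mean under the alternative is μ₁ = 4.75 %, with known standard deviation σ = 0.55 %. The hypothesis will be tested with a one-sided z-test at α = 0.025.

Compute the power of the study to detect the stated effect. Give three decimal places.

Standardized effect: d = |μ₁ − μ₀| / σ = |4.75 − 4.26| / 0.55 = 0.8909
Noncentrality parameter: δ = d·√n = 0.8909 × √15 = 3.4505
Critical value for a one-sided test at α = 0.025: z_α = 1.960.
Power = P(Z > 1.960 − δ) = Φ(1.491) = 0.9320.

Power ≈ 0.932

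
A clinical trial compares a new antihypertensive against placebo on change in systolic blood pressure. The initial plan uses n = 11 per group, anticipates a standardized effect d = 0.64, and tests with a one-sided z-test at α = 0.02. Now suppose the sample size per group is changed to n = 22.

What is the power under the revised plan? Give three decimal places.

Power ≈ 0.527

With n = 22 per group: δ = d·√(n/2) = 0.64 × √(22/2) = 2.1226. Critical value z_{0.02} = 2.054.
Revised power = Φ(δ − 2.054) = Φ(0.069) = 0.5275.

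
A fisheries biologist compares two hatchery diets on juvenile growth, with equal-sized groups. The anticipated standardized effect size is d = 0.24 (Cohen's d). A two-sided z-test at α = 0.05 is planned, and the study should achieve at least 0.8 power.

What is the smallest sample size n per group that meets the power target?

n = 273 per group

Set Φ(δ − 1.960) = 0.8; then δ − 1.960 = Φ⁻¹(0.8) = 0.842, giving δ = 2.802.
(Ignoring the negligible lower-tail rejection probability gives the usual closed-form inversion.)
δ = d·√(n/2) ⇒ n = 2(δ/d)² = 2 × (2.802 / 0.24)² = 272.53.
Round up to the next whole unit.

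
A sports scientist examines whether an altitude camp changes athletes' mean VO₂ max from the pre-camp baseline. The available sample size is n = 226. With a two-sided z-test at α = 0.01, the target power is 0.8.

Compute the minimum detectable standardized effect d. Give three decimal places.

Need Φ(δ − 2.576) = 0.8, so δ = 2.576 + 0.842 = 3.417.
(Lower-tail contribution to power is negligible for δ > 0.)
δ = d·√n ⇒ d = δ/√n = 3.417/√226 = 0.2273.

d ≈ 0.227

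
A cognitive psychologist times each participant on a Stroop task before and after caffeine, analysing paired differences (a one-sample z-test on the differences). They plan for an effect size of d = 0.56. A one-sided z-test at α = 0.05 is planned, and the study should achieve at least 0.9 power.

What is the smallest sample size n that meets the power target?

Set Φ(δ − 1.645) = 0.9; then δ − 1.645 = Φ⁻¹(0.9) = 1.282, giving δ = 2.926.
δ = d·√n ⇒ n = (δ/d)² = (2.926 / 0.56)² = 27.31.
Round up to the next whole unit.

n = 28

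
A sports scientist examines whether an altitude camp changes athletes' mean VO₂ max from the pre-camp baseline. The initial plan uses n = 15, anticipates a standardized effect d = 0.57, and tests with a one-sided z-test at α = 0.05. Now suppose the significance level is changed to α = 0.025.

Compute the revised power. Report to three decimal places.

δ = d·√n = 0.57 × √15 = 2.2076 (unchanged). New critical value: z_{0.025} = 1.960.
Revised power = Φ(δ − 1.960) = Φ(0.248) = 0.5978.

Power ≈ 0.598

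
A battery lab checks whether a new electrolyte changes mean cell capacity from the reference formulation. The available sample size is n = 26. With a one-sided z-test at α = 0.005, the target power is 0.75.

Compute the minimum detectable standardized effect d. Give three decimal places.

d ≈ 0.637

Need Φ(δ − 2.576) = 0.75, so δ = 2.576 + 0.674 = 3.250.
δ = d·√n ⇒ d = δ/√n = 3.250/√26 = 0.6374.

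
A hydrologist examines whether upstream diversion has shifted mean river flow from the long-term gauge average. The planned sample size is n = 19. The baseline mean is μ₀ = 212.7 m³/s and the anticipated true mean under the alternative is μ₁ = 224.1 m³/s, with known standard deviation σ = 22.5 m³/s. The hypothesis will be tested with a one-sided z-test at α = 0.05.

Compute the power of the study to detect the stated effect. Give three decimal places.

Power ≈ 0.714

Standardized effect: d = |μ₁ − μ₀| / σ = |224.1 − 212.7| / 22.5 = 0.5067
Noncentrality parameter: δ = d·√n = 0.5067 × √19 = 2.2085
Critical value for a one-sided test at α = 0.05: z_α = 1.645.
Power = P(Z > 1.645 − δ) = Φ(0.564) = 0.7135.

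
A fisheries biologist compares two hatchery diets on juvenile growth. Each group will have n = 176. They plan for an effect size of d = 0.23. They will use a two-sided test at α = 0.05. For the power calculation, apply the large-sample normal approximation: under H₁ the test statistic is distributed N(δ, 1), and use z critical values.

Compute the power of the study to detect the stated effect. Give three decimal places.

Power ≈ 0.578

Noncentrality parameter: δ = d·√(n/2) = 0.23 × √(176/2) = 2.1576
Two-sided α = 0.05 → critical value z_{0.025} = 1.960.
Power = Φ(δ − 1.960) + Φ(−δ − 1.960) = Φ(0.198) + Φ(-4.118) = 0.5783 + 0.0000 = 0.5784.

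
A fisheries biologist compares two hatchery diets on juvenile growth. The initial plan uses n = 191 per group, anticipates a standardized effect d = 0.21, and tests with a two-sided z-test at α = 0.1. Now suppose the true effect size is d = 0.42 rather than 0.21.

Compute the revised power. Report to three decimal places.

With d = 0.42: δ = d·√(n/2) = 0.42 × √(191/2) = 4.1044. Critical value z_{0.05} = 1.645.
Revised power = Φ(δ − 1.645) + Φ(−δ − 1.645) = Φ(2.460) + Φ(-5.749) = 0.9930 + 0.0000 = 0.9930.

Power ≈ 0.993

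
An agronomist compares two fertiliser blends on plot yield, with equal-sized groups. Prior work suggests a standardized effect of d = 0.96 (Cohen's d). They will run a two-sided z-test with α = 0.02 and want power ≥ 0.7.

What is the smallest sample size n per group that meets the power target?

n = 18 per group

For power 0.7 need Φ(δ − z_{0.01}) = 0.7, so δ = z_{0.01} + z_{0.30} = 2.326 + 0.524 = 2.851.
(Ignoring the negligible lower-tail rejection probability gives the usual closed-form inversion.)
δ = d·√(n/2) ⇒ n = 2(δ/d)² = 2 × (2.851 / 0.96)² = 17.64.
Round up to the next whole unit.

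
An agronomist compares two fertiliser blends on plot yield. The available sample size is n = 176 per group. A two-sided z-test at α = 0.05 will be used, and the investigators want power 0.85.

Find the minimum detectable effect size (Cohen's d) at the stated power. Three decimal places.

Need Φ(δ − 1.960) = 0.85, so δ = 1.960 + 1.036 = 2.996.
(Lower-tail contribution to power is negligible for δ > 0.)
δ = d·√(n/2) ⇒ d = δ/√(n/2) = 2.996/√(176/2) = 0.3194.

d ≈ 0.319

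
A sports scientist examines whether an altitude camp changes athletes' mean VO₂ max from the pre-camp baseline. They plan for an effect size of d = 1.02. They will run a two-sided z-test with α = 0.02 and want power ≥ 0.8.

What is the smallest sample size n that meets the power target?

For power 0.8 need Φ(δ − z_{0.01}) = 0.8, so δ = z_{0.01} + z_{0.20} = 2.326 + 0.842 = 3.168.
(The Φ(−δ − z_{α/2}) term is vanishingly small for δ > 0 and is dropped in the standard sample-size formula.)
δ = d·√n ⇒ n = (δ/d)² = (3.168 / 1.02)² = 9.65.
Rounding up, n = 10.

n = 10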